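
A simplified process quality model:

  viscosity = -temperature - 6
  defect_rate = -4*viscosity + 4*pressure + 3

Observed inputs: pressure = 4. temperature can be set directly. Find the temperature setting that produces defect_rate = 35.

Substituting into the defect_rate equation gives defect_rate = 4*temperature + 43.
Solve 4*temperature + 43 = 35: temperature = (35 - 43) / 4 = -2.

temperature = -2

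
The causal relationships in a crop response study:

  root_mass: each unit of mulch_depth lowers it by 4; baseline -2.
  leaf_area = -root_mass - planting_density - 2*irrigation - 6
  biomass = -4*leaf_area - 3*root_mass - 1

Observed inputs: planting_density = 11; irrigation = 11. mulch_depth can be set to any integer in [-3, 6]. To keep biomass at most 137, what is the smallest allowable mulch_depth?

Substituting into the leaf_area equation gives leaf_area = 4*mulch_depth - 37.
So biomass = -4*mulch_depth + 153.
Require -4*mulch_depth + 153 ≤ 137, so mulch_depth ≥ 4.
The smallest integer in [-3, 6] satisfying this is 4.

mulch_depth = 4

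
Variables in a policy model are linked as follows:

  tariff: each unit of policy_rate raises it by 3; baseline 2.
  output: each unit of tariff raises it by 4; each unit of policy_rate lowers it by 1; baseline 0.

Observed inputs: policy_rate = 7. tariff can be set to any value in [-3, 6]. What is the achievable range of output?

Intervening on tariff fixes its value directly, overriding its dependence on policy_rate.
Substituting into the output equation gives output = 4*tariff - 7.
Linear in tariff, so extremes are at the endpoints: tariff = -3 gives output = -19; tariff = 6 gives output = 17.

-19 to 17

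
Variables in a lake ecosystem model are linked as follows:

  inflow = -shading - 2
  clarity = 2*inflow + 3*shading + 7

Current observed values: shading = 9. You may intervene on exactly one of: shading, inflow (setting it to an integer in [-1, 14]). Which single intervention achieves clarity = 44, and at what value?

set inflow = 5

Intervening on shading: clarity = shading + 3. Reaching 44 requires shading = 41, outside [-1, 14].
Intervening on inflow: with other inputs at their observed values, clarity = 2*inflow + 34. Solving for 44 gives inflow = 5, within [-1, 14].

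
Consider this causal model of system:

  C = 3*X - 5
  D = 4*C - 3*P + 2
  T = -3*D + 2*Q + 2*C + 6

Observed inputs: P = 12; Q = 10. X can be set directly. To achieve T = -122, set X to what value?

X = 10

Substituting into the D equation gives D = 12*X - 54.
So T = -30*X + 178.
Solve -30*X + 178 = -122: X = (-122 - 178) / -30 = 10.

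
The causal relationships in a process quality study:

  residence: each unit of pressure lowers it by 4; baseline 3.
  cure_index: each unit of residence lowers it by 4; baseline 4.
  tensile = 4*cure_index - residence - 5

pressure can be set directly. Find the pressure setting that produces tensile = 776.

Substituting into the cure_index equation gives cure_index = 16*pressure - 8.
Substituting into the tensile equation gives tensile = 68*pressure - 40.
Solve 68*pressure - 40 = 776: pressure = (776 + 40) / 68 = 12.

pressure = 12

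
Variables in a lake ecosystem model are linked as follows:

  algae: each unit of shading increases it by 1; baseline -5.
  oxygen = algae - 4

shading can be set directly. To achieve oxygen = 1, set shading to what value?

Substituting into the oxygen equation gives oxygen = shading - 9.
Solve shading - 9 = 1: shading = (1 + 9) / 1 = 10.

shading = 10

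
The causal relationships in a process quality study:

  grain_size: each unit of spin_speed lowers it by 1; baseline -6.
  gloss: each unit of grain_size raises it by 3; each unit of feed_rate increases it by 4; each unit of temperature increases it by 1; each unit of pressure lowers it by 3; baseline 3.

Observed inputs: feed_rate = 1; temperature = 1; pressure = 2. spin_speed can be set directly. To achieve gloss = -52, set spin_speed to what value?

Substituting into the gloss equation gives gloss = -3*spin_speed - 16.
Solve -3*spin_speed - 16 = -52: spin_speed = (-52 + 16) / -3 = 12.

spin_speed = 12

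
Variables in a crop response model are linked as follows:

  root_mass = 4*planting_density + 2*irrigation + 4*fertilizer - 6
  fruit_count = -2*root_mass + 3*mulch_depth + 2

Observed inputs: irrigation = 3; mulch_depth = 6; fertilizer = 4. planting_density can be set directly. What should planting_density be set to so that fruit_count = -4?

Substituting into the root_mass equation gives root_mass = 4*planting_density + 16.
Substituting into the fruit_count equation gives fruit_count = -8*planting_density - 12.
Solve -8*planting_density - 12 = -4: planting_density = (-4 + 12) / -8 = -1.

planting_density = -1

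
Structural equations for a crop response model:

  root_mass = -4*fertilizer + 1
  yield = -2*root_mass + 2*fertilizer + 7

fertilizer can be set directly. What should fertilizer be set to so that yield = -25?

fertilizer = -3

Substituting into the yield equation gives yield = 10*fertilizer + 5.
Solve 10*fertilizer + 5 = -25: fertilizer = (-25 - 5) / 10 = -3.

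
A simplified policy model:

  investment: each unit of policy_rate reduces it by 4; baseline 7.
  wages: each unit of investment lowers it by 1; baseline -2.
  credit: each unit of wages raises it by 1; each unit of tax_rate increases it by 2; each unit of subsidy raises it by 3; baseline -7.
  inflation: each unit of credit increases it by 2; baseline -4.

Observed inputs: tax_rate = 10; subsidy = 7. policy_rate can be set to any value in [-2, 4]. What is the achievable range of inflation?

30 to 78

Substituting into the wages equation gives wages = 4*policy_rate - 9.
Substituting into the credit equation gives credit = 4*policy_rate + 25.
So inflation = 8*policy_rate + 46.
Linear in policy_rate, so extremes are at the endpoints: policy_rate = -2 gives inflation = 30; policy_rate = 4 gives inflation = 78.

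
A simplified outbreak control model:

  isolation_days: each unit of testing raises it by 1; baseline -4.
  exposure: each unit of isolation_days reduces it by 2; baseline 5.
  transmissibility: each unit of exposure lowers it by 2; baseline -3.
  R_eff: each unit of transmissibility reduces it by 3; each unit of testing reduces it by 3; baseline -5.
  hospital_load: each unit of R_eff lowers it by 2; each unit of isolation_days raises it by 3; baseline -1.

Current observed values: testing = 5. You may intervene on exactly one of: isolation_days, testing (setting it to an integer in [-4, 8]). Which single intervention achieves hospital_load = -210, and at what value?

Intervening on isolation_days: hospital_load = 27*isolation_days - 39. Reaching -210 requires isolation_days = -19/3, not an integer.
Intervening on testing: with other inputs at their observed values, hospital_load = 33*testing - 177. Solving for -210 gives testing = -1, within [-4, 8].

set testing = -1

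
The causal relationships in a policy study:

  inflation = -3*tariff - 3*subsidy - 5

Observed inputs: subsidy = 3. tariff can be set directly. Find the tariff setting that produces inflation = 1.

tariff = -5

Substituting into the inflation equation gives inflation = -3*tariff - 14.
Solve -3*tariff - 14 = 1: tariff = (1 + 14) / -3 = -5.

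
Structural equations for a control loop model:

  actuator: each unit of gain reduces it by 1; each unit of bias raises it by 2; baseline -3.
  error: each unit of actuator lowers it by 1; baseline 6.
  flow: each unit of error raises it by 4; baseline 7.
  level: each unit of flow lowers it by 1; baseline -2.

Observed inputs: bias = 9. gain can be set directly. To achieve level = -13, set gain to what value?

gain = 10

Substituting into the actuator equation gives actuator = -gain + 15.
Substituting into the error equation gives error = gain - 9.
Substituting into the flow equation gives flow = 4*gain - 29.
Substituting into the level equation gives level = -4*gain + 27.
Solve -4*gain + 27 = -13: gain = (-13 - 27) / -4 = 10.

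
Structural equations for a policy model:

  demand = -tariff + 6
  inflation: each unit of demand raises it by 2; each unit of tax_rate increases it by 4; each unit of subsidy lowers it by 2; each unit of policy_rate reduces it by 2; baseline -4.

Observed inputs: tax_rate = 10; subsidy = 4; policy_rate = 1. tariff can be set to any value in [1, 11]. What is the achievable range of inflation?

16 to 36

Substituting into the inflation equation gives inflation = -2*tariff + 38.
Linear in tariff, so extremes are at the endpoints: tariff = 1 gives inflation = 36; tariff = 11 gives inflation = 16.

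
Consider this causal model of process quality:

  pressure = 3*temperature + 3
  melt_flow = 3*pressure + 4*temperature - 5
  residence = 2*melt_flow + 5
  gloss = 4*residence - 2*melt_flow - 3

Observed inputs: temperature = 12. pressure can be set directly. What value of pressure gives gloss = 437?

Intervening on pressure fixes its value directly, overriding its dependence on temperature.
Substituting into the melt_flow equation gives melt_flow = 3*pressure + 43.
Substituting into the residence equation gives residence = 6*pressure + 91.
Substituting into the gloss equation gives gloss = 18*pressure + 275.
Solve 18*pressure + 275 = 437: pressure = (437 - 275) / 18 = 9.

pressure = 9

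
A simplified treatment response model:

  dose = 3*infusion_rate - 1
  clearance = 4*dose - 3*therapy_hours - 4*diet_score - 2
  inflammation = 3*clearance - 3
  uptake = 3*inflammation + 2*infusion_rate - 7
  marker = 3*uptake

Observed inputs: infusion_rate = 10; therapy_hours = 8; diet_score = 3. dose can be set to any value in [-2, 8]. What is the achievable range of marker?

-1230 to -150

Intervening on dose fixes its value directly, overriding its dependence on infusion_rate.
Substituting into the clearance equation gives clearance = 4*dose - 38.
inflammation becomes 12*dose - 117.
Substituting into the uptake equation gives uptake = 36*dose - 338.
Substituting into the marker equation gives marker = 108*dose - 1014.
Linear in dose, so extremes are at the endpoints: dose = -2 gives marker = -1230; dose = 8 gives marker = -150.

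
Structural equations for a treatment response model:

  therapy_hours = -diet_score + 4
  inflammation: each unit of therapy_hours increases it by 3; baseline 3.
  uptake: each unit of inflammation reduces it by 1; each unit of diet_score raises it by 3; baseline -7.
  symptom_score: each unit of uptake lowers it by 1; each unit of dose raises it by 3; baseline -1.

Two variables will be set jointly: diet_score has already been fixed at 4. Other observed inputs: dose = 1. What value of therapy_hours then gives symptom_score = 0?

therapy_hours = 0

With diet_score held at 4:
Intervening on therapy_hours fixes its value directly, overriding its dependence on diet_score.
Substituting into the uptake equation gives uptake = -3*therapy_hours + 2.
Substituting into the symptom_score equation gives symptom_score = 3*therapy_hours.
Solve 3*therapy_hours = 0: therapy_hours = 0 / 3 = 0.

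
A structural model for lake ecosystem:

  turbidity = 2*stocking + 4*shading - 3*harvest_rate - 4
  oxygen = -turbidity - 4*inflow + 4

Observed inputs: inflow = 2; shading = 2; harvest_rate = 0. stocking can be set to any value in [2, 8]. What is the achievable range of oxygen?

Substituting into the turbidity equation gives turbidity = 2*stocking + 4.
So oxygen = -2*stocking - 8.
Linear in stocking, so extremes are at the endpoints: stocking = 2 gives oxygen = -12; stocking = 8 gives oxygen = -24.

-24 to -12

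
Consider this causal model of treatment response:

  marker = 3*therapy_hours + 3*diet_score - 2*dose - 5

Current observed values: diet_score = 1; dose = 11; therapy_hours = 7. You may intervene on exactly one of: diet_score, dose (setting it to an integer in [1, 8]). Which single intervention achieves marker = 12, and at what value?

Intervening on diet_score: with other inputs at their observed values, marker = 3*diet_score - 6. Solving for 12 gives diet_score = 6, within [1, 8].
Intervening on dose: marker = -2*dose + 19. Reaching 12 requires dose = 7/2, not an integer.

set diet_score = 6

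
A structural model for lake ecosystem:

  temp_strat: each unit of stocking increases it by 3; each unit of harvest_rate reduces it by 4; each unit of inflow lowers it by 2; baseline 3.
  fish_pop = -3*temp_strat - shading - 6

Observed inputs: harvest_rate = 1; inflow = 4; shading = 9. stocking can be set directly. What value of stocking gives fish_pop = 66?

Substituting into the temp_strat equation gives temp_strat = 3*stocking - 9.
So fish_pop = -9*stocking + 12.
Solve -9*stocking + 12 = 66: stocking = (66 - 12) / -9 = -6.

stocking = -6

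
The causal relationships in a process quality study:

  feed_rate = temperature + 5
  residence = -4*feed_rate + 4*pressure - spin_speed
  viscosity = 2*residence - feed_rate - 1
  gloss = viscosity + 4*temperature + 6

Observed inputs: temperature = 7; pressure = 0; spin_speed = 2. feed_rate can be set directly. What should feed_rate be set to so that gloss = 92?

feed_rate = -7

Intervening on feed_rate fixes its value directly, overriding its dependence on temperature.
Substituting into the residence equation gives residence = -4*feed_rate - 2.
This gives viscosity = -9*feed_rate - 5.
Substituting into the gloss equation gives gloss = -9*feed_rate + 29.
Solve -9*feed_rate + 29 = 92: feed_rate = (92 - 29) / -9 = -7.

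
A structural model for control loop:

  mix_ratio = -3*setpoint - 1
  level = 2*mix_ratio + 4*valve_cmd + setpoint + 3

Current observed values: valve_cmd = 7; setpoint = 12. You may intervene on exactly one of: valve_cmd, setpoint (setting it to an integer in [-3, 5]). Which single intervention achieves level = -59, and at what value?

Intervening on valve_cmd: with other inputs at their observed values, level = 4*valve_cmd - 59. Solving for -59 gives valve_cmd = 0, within [-3, 5].
Intervening on setpoint: level = -5*setpoint + 29. Reaching -59 requires setpoint = 88/5, not an integer.

set valve_cmd = 0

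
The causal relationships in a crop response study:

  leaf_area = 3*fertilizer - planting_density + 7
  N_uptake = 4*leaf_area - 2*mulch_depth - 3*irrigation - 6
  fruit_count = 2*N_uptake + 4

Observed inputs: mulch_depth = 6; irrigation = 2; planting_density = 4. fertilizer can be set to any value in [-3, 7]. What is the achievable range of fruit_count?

Substituting into the leaf_area equation gives leaf_area = 3*fertilizer + 3.
N_uptake becomes 12*fertilizer - 12.
So fruit_count = 24*fertilizer - 20.
Linear in fertilizer, so extremes are at the endpoints: fertilizer = -3 gives fruit_count = -92; fertilizer = 7 gives fruit_count = 148.

-92 to 148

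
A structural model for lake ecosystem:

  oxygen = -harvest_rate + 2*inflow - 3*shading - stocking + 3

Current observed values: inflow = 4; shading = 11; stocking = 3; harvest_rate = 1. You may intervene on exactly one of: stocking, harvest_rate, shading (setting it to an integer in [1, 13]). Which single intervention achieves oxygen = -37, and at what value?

Intervening on stocking: oxygen = -stocking - 23. Reaching -37 requires stocking = 14, outside [1, 13].
Intervening on harvest_rate: with other inputs at their observed values, oxygen = -harvest_rate - 25. Solving for -37 gives harvest_rate = 12, within [1, 13].
Intervening on shading: oxygen = -3*shading + 7. Reaching -37 requires shading = 44/3, not an integer.

set harvest_rate = 12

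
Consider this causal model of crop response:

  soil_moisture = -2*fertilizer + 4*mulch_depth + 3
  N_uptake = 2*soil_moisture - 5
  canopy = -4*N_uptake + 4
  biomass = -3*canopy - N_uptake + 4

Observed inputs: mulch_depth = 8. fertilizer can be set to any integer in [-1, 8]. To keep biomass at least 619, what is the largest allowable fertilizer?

fertilizer = 2

Substituting into the soil_moisture equation gives soil_moisture = -2*fertilizer + 35.
N_uptake becomes -4*fertilizer + 65.
Substituting into the canopy equation gives canopy = 16*fertilizer - 256.
So biomass = -44*fertilizer + 707.
Require -44*fertilizer + 707 ≥ 619, so fertilizer ≤ 2.
The largest integer in [-1, 8] satisfying this is 2.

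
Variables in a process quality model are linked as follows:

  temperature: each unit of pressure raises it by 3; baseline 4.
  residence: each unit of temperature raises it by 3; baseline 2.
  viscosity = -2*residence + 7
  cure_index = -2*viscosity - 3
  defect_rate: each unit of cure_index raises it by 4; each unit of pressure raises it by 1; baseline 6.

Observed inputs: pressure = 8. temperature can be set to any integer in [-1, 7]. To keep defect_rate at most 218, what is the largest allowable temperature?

Intervening on temperature fixes its value directly, overriding its dependence on pressure.
Substituting into the viscosity equation gives viscosity = -6*temperature + 3.
Substituting into the cure_index equation gives cure_index = 12*temperature - 9.
This gives defect_rate = 48*temperature - 22.
Require 48*temperature - 22 ≤ 218, so temperature ≤ 5.
The largest integer in [-1, 7] satisfying this is 5.

temperature = 5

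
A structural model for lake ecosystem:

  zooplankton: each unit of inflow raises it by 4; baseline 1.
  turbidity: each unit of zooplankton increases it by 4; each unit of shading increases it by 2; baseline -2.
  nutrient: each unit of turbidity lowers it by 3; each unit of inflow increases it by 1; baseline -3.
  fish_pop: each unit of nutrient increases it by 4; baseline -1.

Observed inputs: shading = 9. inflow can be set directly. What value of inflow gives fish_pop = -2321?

inflow = 11

Substituting into the turbidity equation gives turbidity = 16*inflow + 20.
Substituting into the nutrient equation gives nutrient = -47*inflow - 63.
fish_pop becomes -188*inflow - 253.
Solve -188*inflow - 253 = -2321: inflow = (-2321 + 253) / -188 = 11.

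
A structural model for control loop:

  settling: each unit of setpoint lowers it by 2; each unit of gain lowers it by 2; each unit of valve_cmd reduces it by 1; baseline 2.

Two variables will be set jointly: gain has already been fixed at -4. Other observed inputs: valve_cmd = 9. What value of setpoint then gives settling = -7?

With gain held at -4:
Substituting into the settling equation gives settling = -2*setpoint + 1.
Solve -2*setpoint + 1 = -7: setpoint = (-7 - 1) / -2 = 4.

setpoint = 4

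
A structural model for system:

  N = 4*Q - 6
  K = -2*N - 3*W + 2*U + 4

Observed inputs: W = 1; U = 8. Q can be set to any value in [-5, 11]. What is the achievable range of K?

Substituting into the K equation gives K = -8*Q + 29.
Linear in Q, so extremes are at the endpoints: Q = -5 gives K = 69; Q = 11 gives K = -59.

-59 to 69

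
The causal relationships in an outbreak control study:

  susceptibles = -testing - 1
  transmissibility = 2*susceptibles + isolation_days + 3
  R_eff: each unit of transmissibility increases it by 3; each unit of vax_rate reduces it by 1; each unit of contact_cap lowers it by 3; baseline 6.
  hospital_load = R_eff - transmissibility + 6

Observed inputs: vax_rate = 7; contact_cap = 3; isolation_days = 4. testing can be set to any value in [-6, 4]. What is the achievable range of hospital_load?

Substituting into the transmissibility equation gives transmissibility = -2*testing + 5.
This gives R_eff = -6*testing + 5.
Substituting into the hospital_load equation gives hospital_load = -4*testing + 6.
Linear in testing, so extremes are at the endpoints: testing = -6 gives hospital_load = 30; testing = 4 gives hospital_load = -10.

-10 to 30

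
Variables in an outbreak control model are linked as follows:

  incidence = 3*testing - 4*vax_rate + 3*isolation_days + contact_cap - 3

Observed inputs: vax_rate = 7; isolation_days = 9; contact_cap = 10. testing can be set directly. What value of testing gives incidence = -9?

Substituting into the incidence equation gives incidence = 3*testing + 6.
Solve 3*testing + 6 = -9: testing = (-9 - 6) / 3 = -5.

testing = -5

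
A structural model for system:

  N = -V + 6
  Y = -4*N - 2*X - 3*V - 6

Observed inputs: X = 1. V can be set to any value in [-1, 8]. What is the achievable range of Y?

Substituting into the Y equation gives Y = V - 32.
Linear in V, so extremes are at the endpoints: V = -1 gives Y = -33; V = 8 gives Y = -24.

-33 to -24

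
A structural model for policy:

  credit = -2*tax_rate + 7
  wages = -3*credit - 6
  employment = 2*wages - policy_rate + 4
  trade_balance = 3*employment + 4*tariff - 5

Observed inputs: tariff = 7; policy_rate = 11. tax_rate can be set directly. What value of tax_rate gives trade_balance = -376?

tax_rate = -6

Substituting into the wages equation gives wages = 6*tax_rate - 27.
So employment = 12*tax_rate - 61.
Substituting into the trade_balance equation gives trade_balance = 36*tax_rate - 160.
Solve 36*tax_rate - 160 = -376: tax_rate = (-376 + 160) / 36 = -6.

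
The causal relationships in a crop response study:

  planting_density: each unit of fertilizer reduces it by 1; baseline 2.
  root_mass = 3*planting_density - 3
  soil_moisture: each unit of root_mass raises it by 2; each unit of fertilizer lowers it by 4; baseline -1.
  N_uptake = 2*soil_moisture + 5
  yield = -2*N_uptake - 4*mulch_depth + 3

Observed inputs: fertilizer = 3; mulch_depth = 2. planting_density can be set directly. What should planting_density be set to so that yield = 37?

Intervening on planting_density fixes its value directly, overriding its dependence on fertilizer.
Substituting into the soil_moisture equation gives soil_moisture = 6*planting_density - 19.
N_uptake becomes 12*planting_density - 33.
So yield = -24*planting_density + 61.
Solve -24*planting_density + 61 = 37: planting_density = (37 - 61) / -24 = 1.

planting_density = 1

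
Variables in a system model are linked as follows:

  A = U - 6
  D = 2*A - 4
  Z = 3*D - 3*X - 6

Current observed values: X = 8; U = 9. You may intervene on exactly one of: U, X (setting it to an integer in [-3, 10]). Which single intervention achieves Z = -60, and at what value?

set U = 3

Intervening on U: with other inputs at their observed values, Z = 6*U - 78. Solving for -60 gives U = 3, within [-3, 10].
Intervening on X: Z = -3*X. Reaching -60 requires X = 20, outside [-3, 10].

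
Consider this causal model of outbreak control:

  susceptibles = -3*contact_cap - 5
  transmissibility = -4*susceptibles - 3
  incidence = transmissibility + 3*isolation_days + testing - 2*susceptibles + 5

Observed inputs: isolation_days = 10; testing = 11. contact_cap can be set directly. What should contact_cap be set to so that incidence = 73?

Substituting into the transmissibility equation gives transmissibility = 12*contact_cap + 17.
Substituting into the incidence equation gives incidence = 18*contact_cap + 73.
Solve 18*contact_cap + 73 = 73: contact_cap = (73 - 73) / 18 = 0.

contact_cap = 0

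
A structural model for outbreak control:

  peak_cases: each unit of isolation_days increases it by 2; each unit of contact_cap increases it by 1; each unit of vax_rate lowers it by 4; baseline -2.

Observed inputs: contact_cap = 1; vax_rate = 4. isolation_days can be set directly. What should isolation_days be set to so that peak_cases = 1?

isolation_days = 9

Substituting into the peak_cases equation gives peak_cases = 2*isolation_days - 17.
Solve 2*isolation_days - 17 = 1: isolation_days = (1 + 17) / 2 = 9.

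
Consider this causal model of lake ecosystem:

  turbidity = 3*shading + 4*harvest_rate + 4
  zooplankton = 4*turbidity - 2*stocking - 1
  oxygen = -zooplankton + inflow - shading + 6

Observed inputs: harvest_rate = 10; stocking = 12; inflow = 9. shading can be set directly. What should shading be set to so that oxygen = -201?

shading = 5

Substituting into the turbidity equation gives turbidity = 3*shading + 44.
Substituting into the zooplankton equation gives zooplankton = 12*shading + 151.
This gives oxygen = -13*shading - 136.
Solve -13*shading - 136 = -201: shading = (-201 + 136) / -13 = 5.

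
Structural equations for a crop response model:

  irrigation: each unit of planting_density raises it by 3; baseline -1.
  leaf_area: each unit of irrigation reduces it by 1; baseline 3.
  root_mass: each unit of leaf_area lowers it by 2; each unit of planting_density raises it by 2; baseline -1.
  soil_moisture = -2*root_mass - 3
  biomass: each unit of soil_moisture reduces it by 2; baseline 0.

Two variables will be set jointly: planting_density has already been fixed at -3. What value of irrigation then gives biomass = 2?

With planting_density held at -3:
Intervening on irrigation fixes its value directly, overriding its dependence on planting_density.
Substituting into the root_mass equation gives root_mass = 2*irrigation - 13.
This gives soil_moisture = -4*irrigation + 23.
biomass becomes 8*irrigation - 46.
Solve 8*irrigation - 46 = 2: irrigation = (2 + 46) / 8 = 6.

irrigation = 6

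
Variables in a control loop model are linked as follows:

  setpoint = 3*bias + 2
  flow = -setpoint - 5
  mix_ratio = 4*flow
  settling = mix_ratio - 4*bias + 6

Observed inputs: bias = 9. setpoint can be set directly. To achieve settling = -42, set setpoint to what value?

setpoint = -2

Intervening on setpoint fixes its value directly, overriding its dependence on bias.
Substituting into the mix_ratio equation gives mix_ratio = -4*setpoint - 20.
This gives settling = -4*setpoint - 50.
Solve -4*setpoint - 50 = -42: setpoint = (-42 + 50) / -4 = -2.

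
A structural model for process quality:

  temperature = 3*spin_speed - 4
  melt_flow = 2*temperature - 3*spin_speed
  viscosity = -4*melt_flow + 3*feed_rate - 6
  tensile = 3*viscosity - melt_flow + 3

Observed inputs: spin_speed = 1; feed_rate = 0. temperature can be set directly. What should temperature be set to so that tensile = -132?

Intervening on temperature fixes its value directly, overriding its dependence on spin_speed.
Substituting into the melt_flow equation gives melt_flow = 2*temperature - 3.
Substituting into the viscosity equation gives viscosity = -8*temperature + 6.
This gives tensile = -26*temperature + 24.
Solve -26*temperature + 24 = -132: temperature = (-132 - 24) / -26 = 6.

temperature = 6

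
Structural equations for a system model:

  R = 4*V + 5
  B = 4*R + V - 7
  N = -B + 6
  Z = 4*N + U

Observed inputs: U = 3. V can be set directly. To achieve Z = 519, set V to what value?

Substituting into the B equation gives B = 17*V + 13.
So N = -17*V - 7.
Substituting into the Z equation gives Z = -68*V - 25.
Solve -68*V - 25 = 519: V = (519 + 25) / -68 = -8.

V = -8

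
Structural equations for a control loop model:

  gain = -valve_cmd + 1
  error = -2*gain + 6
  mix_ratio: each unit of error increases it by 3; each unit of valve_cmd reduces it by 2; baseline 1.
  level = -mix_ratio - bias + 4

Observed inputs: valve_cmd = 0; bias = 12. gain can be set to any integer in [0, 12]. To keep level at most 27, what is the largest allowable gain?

Intervening on gain fixes its value directly, overriding its dependence on valve_cmd.
Substituting into the mix_ratio equation gives mix_ratio = -6*gain + 19.
Substituting into the level equation gives level = 6*gain - 27.
Require 6*gain - 27 ≤ 27, so gain ≤ 9.
The largest integer in [0, 12] satisfying this is 9.

gain = 9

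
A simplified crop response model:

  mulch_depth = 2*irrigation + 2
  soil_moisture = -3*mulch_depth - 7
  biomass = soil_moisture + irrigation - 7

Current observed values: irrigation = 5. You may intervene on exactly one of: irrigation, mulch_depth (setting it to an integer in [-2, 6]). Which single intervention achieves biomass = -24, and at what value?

Intervening on irrigation: biomass = -5*irrigation - 20. Reaching -24 requires irrigation = 4/5, not an integer.
Intervening on mulch_depth: with other inputs at their observed values, biomass = -3*mulch_depth - 9. Solving for -24 gives mulch_depth = 5, within [-2, 6].

set mulch_depth = 5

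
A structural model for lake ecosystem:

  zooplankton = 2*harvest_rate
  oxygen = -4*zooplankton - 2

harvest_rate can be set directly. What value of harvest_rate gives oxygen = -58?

harvest_rate = 7

Substituting into the oxygen equation gives oxygen = -8*harvest_rate - 2.
Solve -8*harvest_rate - 2 = -58: harvest_rate = (-58 + 2) / -8 = 7.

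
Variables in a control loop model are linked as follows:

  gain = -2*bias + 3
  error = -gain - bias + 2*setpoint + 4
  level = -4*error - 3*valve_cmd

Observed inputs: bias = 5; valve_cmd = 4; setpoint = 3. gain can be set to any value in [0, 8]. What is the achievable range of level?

Intervening on gain fixes its value directly, overriding its dependence on bias.
Substituting into the error equation gives error = -gain + 5.
Substituting into the level equation gives level = 4*gain - 32.
Linear in gain, so extremes are at the endpoints: gain = 0 gives level = -32; gain = 8 gives level = 0.

-32 to 0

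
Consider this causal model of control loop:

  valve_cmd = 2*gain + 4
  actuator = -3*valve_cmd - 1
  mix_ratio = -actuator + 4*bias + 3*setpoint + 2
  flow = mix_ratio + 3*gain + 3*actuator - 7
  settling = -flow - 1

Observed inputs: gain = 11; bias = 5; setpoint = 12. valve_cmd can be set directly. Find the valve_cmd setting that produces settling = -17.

valve_cmd = 11

Intervening on valve_cmd fixes its value directly, overriding its dependence on gain.
Substituting into the mix_ratio equation gives mix_ratio = 3*valve_cmd + 59.
Substituting into the flow equation gives flow = -6*valve_cmd + 82.
Substituting into the settling equation gives settling = 6*valve_cmd - 83.
Solve 6*valve_cmd - 83 = -17: valve_cmd = (-17 + 83) / 6 = 11.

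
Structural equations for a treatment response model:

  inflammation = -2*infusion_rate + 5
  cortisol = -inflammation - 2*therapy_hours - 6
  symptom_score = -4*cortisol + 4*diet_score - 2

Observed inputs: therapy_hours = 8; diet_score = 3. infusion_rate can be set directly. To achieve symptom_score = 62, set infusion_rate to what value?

Substituting into the cortisol equation gives cortisol = 2*infusion_rate - 27.
This gives symptom_score = -8*infusion_rate + 118.
Solve -8*infusion_rate + 118 = 62: infusion_rate = (62 - 118) / -8 = 7.

infusion_rate = 7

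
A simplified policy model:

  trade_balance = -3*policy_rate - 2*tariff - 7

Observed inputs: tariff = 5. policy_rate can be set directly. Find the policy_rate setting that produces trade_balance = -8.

policy_rate = -3

Substituting into the trade_balance equation gives trade_balance = -3*policy_rate - 17.
Solve -3*policy_rate - 17 = -8: policy_rate = (-8 + 17) / -3 = -3.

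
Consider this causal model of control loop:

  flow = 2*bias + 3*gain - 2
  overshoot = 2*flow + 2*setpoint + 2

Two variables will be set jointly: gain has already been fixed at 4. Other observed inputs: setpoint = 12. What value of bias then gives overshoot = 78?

With gain held at 4:
Substituting into the flow equation gives flow = 2*bias + 10.
So overshoot = 4*bias + 46.
Solve 4*bias + 46 = 78: bias = (78 - 46) / 4 = 8.

bias = 8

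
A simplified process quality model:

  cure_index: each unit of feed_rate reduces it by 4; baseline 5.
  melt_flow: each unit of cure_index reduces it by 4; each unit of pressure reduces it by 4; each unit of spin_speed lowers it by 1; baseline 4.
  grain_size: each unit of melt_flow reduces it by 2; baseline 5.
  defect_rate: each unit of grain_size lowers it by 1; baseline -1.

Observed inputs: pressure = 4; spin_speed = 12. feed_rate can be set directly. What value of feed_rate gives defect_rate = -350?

Substituting into the melt_flow equation gives melt_flow = 16*feed_rate - 44.
So grain_size = -32*feed_rate + 93.
So defect_rate = 32*feed_rate - 94.
Solve 32*feed_rate - 94 = -350: feed_rate = (-350 + 94) / 32 = -8.

feed_rate = -8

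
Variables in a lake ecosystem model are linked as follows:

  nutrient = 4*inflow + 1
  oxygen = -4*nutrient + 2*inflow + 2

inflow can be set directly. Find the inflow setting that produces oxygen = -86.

inflow = 6

Substituting into the oxygen equation gives oxygen = -14*inflow - 2.
Solve -14*inflow - 2 = -86: inflow = (-86 + 2) / -14 = 6.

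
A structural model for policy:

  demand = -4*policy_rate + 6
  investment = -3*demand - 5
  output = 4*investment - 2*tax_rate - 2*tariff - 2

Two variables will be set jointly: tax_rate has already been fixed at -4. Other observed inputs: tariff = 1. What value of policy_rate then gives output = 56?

With tax_rate held at -4:
Substituting into the investment equation gives investment = 12*policy_rate - 23.
Substituting into the output equation gives output = 48*policy_rate - 88.
Solve 48*policy_rate - 88 = 56: policy_rate = (56 + 88) / 48 = 3.

policy_rate = 3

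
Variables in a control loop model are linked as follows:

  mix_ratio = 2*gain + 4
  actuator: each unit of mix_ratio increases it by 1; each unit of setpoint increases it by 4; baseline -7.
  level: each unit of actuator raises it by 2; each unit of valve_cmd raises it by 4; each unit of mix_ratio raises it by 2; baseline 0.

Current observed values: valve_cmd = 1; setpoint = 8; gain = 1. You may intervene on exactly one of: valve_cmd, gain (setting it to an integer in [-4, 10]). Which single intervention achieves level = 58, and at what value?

set valve_cmd = -4

Intervening on valve_cmd: with other inputs at their observed values, level = 4*valve_cmd + 74. Solving for 58 gives valve_cmd = -4, within [-4, 10].
Intervening on gain: level = 8*gain + 70. Reaching 58 requires gain = -3/2, not an integer.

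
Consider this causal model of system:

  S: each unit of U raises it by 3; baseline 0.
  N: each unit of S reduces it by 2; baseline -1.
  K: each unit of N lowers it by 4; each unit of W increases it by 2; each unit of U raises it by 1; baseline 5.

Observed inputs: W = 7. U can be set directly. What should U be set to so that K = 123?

U = 4

Substituting into the N equation gives N = -6*U - 1.
This gives K = 25*U + 23.
Solve 25*U + 23 = 123: U = (123 - 23) / 25 = 4.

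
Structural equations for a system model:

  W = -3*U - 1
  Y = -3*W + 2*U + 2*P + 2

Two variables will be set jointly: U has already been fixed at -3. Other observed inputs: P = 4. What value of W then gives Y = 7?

With U held at -3:
Intervening on W fixes its value directly, overriding its dependence on U.
Substituting into the Y equation gives Y = -3*W + 4.
Solve -3*W + 4 = 7: W = (7 - 4) / -3 = -1.

W = -1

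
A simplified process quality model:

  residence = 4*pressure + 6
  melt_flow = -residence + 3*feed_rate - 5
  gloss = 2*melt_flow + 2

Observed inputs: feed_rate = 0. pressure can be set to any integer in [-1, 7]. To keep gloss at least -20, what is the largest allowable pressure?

pressure = 0

Substituting into the melt_flow equation gives melt_flow = -4*pressure - 11.
This gives gloss = -8*pressure - 20.
Require -8*pressure - 20 ≥ -20, so pressure ≤ 0.
The largest integer in [-1, 7] satisfying this is 0.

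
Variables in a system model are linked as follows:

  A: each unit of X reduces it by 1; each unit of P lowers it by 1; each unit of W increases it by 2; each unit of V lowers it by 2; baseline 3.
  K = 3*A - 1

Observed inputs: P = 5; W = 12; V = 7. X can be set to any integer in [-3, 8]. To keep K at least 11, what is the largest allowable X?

Substituting into the A equation gives A = -X + 8.
Substituting into the K equation gives K = -3*X + 23.
Require -3*X + 23 ≥ 11, so X ≤ 4.
The largest integer in [-3, 8] satisfying this is 4.

X = 4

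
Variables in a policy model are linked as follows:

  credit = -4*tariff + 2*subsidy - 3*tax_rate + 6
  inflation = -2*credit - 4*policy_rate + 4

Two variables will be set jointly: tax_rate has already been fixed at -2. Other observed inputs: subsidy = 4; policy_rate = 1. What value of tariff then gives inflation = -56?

tariff = -2

With tax_rate held at -2:
Substituting into the credit equation gives credit = -4*tariff + 20.
So inflation = 8*tariff - 40.
Solve 8*tariff - 40 = -56: tariff = (-56 + 40) / 8 = -2.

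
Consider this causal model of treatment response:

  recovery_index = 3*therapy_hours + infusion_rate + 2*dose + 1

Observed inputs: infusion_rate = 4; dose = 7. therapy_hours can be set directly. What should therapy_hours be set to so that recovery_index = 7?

Substituting into the recovery_index equation gives recovery_index = 3*therapy_hours + 19.
Solve 3*therapy_hours + 19 = 7: therapy_hours = (7 - 19) / 3 = -4.

therapy_hours = -4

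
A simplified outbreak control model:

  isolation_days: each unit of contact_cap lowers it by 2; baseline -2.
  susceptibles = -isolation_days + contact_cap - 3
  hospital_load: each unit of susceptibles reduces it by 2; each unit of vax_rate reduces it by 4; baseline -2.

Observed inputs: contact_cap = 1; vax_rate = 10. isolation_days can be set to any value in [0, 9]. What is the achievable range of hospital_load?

-38 to -20

Intervening on isolation_days fixes its value directly, overriding its dependence on contact_cap.
Substituting into the susceptibles equation gives susceptibles = -isolation_days - 2.
Substituting into the hospital_load equation gives hospital_load = 2*isolation_days - 38.
Linear in isolation_days, so extremes are at the endpoints: isolation_days = 0 gives hospital_load = -38; isolation_days = 9 gives hospital_load = -20.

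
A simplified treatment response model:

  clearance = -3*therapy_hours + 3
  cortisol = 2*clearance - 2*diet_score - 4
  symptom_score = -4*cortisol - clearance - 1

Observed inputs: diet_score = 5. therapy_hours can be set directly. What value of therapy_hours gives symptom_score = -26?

therapy_hours = -2

Substituting into the cortisol equation gives cortisol = -6*therapy_hours - 8.
So symptom_score = 27*therapy_hours + 28.
Solve 27*therapy_hours + 28 = -26: therapy_hours = (-26 - 28) / 27 = -2.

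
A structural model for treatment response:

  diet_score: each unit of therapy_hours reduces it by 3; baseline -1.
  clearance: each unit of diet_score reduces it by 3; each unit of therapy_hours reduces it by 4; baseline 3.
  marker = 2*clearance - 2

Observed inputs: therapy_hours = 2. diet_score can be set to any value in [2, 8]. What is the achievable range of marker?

Intervening on diet_score fixes its value directly, overriding its dependence on therapy_hours.
Substituting into the clearance equation gives clearance = -3*diet_score - 5.
This gives marker = -6*diet_score - 12.
Linear in diet_score, so extremes are at the endpoints: diet_score = 2 gives marker = -24; diet_score = 8 gives marker = -60.

-60 to -24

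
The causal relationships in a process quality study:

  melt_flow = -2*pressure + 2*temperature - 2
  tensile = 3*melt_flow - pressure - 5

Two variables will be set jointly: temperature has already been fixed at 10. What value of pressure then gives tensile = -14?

pressure = 9

With temperature held at 10:
Substituting into the melt_flow equation gives melt_flow = -2*pressure + 18.
Substituting into the tensile equation gives tensile = -7*pressure + 49.
Solve -7*pressure + 49 = -14: pressure = (-14 - 49) / -7 = 9.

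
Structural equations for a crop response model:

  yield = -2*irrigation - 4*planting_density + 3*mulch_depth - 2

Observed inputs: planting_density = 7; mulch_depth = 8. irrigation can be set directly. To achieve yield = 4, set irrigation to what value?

irrigation = -5

Substituting into the yield equation gives yield = -2*irrigation - 6.
Solve -2*irrigation - 6 = 4: irrigation = (4 + 6) / -2 = -5.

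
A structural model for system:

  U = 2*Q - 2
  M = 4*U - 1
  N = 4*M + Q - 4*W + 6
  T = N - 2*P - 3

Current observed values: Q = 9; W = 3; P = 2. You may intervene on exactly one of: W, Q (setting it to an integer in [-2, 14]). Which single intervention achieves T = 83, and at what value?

set Q = 4

Intervening on W: T = -4*W + 260. Reaching 83 requires W = 177/4, not an integer.
Intervening on Q: with other inputs at their observed values, T = 33*Q - 49. Solving for 83 gives Q = 4, within [-2, 14].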